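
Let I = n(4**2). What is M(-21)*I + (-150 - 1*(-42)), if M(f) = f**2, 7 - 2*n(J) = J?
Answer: -4185/2 ≈ -2092.5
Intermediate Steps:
n(J) = 7/2 - J/2
I = -9/2 (I = 7/2 - 1/2*4**2 = 7/2 - 1/2*16 = 7/2 - 8 = -9/2 ≈ -4.5000)
M(-21)*I + (-150 - 1*(-42)) = (-21)**2*(-9/2) + (-150 - 1*(-42)) = 441*(-9/2) + (-150 + 42) = -3969/2 - 108 = -4185/2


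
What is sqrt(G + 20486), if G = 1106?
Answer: 2*sqrt(5398) ≈ 146.94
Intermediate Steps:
sqrt(G + 20486) = sqrt(1106 + 20486) = sqrt(21592) = 2*sqrt(5398)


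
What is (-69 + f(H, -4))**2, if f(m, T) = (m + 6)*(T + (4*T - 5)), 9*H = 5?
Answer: 4393216/81 ≈ 54237.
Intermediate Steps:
H = 5/9 (H = (1/9)*5 = 5/9 ≈ 0.55556)
f(m, T) = (-5 + 5*T)*(6 + m) (f(m, T) = (6 + m)*(T + (-5 + 4*T)) = (6 + m)*(-5 + 5*T) = (-5 + 5*T)*(6 + m))
(-69 + f(H, -4))**2 = (-69 + (-30 - 5*5/9 + 30*(-4) + 5*(-4)*(5/9)))**2 = (-69 + (-30 - 25/9 - 120 - 100/9))**2 = (-69 - 1475/9)**2 = (-2096/9)**2 = 4393216/81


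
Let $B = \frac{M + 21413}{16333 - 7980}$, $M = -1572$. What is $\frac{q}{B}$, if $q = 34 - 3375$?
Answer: $- \frac{27907373}{19841} \approx -1406.6$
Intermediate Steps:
$B = \frac{19841}{8353}$ ($B = \frac{-1572 + 21413}{16333 - 7980} = \frac{19841}{8353} \approx 2.3753$)
$q = -3341$ ($q = 34 - 3375 = -3341$)
$\frac{q}{B} = - \frac{3341}{\frac{19841}{8353}} = \left(-3341\right) \frac{8353}{19841} = - \frac{27907373}{19841}$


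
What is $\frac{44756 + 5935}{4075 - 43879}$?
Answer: $- \frac{16897}{13268} \approx -1.2735$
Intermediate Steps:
$\frac{44756 + 5935}{4075 - 43879} = \frac{50691}{-39804} = 50691 \left(- \frac{1}{39804}\right) = - \frac{16897}{13268}$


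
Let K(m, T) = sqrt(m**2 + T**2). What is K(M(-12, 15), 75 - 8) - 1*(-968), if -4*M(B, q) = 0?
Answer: 1035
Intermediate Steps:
M(B, q) = 0 (M(B, q) = -1/4*0 = 0)
K(m, T) = sqrt(T**2 + m**2)
K(M(-12, 15), 75 - 8) - 1*(-968) = sqrt((75 - 8)**2 + 0**2) - 1*(-968) = sqrt(67**2 + 0) + 968 = sqrt(4489 + 0) + 968 = sqrt(4489) + 968 = 67 + 968 = 1035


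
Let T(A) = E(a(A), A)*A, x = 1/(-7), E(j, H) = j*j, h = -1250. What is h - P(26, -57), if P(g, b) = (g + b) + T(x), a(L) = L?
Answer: -418116/343 ≈ -1219.0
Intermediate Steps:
E(j, H) = j**2
x = -1/7 ≈ -0.14286
T(A) = A**3 (T(A) = A**2*A = A**3)
P(g, b) = -1/343 + b + g (P(g, b) = (g + b) + (-1/7)**3 = (b + g) - 1/343 = -1/343 + b + g)
h - P(26, -57) = -1250 - (-1/343 - 57 + 26) = -1250 - 1*(-10634/343) = -1250 + 10634/343 = -418116/343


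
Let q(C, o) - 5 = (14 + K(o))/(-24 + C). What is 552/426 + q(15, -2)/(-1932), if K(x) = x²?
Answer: 59177/45724 ≈ 1.2942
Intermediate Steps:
q(C, o) = 5 + (14 + o²)/(-24 + C)
552/426 + q(15, -2)/(-1932) = 552/426 + ((-106 + (-2)² + 5*15)/(-24 + 15))/(-1932) = 552*(1/426) + ((-106 + 4 + 75)/(-9))*(-1/1932) = 92/71 - ⅑*(-27)*(-1/1932) = 92/71 + 3*(-1/1932) = 92/71 - 1/644 = 59177/45724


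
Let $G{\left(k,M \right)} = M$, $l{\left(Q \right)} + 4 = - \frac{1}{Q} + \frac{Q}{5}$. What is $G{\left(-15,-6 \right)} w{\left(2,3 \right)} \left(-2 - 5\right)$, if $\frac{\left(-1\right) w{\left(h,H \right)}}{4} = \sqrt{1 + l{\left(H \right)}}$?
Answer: $- \frac{56 i \sqrt{615}}{5} \approx - 277.75 i$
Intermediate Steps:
$l{\left(Q \right)} = -4 - \frac{1}{Q} + \frac{Q}{5}$ ($l{\left(Q \right)} = -4 + \left(- \frac{1}{Q} + \frac{Q}{5}\right) = -4 - \frac{1}{Q} + \frac{Q}{5}$)
$w{\left(h,H \right)} = - 4 \sqrt{-3 - \frac{1}{H} + \frac{H}{5}}$ ($w{\left(h,H \right)} = - 4 \sqrt{1 - \left(4 + \frac{1}{H} - \frac{H}{5}\right)} = - 4 \sqrt{-3 - \frac{1}{H} + \frac{H}{5}}$)
$G{\left(-15,-6 \right)} w{\left(2,3 \right)} \left(-2 - 5\right) = - 6 - \frac{4 \sqrt{-75 - \frac{25}{3} + 5 \cdot 3}}{5} \left(-2 - 5\right) = - 6 - \frac{4 \sqrt{-75 - \frac{25}{3} + 15}}{5} \left(-7\right) = - 6 - \frac{4 \sqrt{- \frac{205}{3}}}{5} \left(-7\right) = - 6 - \frac{4 \frac{i \sqrt{615}}{3}}{5} \left(-7\right) = - 6 - \frac{4 i \sqrt{615}}{15} \left(-7\right) = - 6 \frac{28 i \sqrt{615}}{15} = - \frac{56 i \sqrt{615}}{5}$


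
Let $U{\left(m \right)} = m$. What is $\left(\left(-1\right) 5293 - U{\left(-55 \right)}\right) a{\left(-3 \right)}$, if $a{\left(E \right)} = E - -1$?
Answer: $10476$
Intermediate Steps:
$a{\left(E \right)} = 1 + E$ ($a{\left(E \right)} = E + 1 = 1 + E$)
$\left(\left(-1\right) 5293 - U{\left(-55 \right)}\right) a{\left(-3 \right)} = \left(\left(-1\right) 5293 - -55\right) \left(1 - 3\right) = \left(-5293 + 55\right) \left(-2\right) = \left(-5238\right) \left(-2\right) = 10476$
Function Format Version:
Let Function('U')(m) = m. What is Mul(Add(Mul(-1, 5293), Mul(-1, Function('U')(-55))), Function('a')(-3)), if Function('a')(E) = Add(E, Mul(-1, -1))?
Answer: 10476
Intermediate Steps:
Function('a')(E) = Add(1, E) (Function('a')(E) = Add(E, 1) = Add(1, E))
Mul(Add(Mul(-1, 5293), Mul(-1, Function('U')(-55))), Function('a')(-3)) = Mul(Add(Mul(-1, 5293), Mul(-1, -55)), Add(1, -3)) = Mul(Add(-5293, 55), -2) = Mul(-5238, -2) = 10476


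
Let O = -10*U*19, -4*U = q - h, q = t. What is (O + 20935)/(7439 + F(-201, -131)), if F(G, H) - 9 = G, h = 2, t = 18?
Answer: 21695/7247 ≈ 2.9937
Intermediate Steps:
F(G, H) = 9 + G
q = 18
U = -4 (U = -(18 - 1*2)/4 = -(18 - 2)/4 = -¼*16 = -4)
O = 760 (O = -10*(-4)*19 = 40*19 = 760)
(O + 20935)/(7439 + F(-201, -131)) = (760 + 20935)/(7439 + (9 - 201)) = 21695/(7439 - 192) = 21695/7247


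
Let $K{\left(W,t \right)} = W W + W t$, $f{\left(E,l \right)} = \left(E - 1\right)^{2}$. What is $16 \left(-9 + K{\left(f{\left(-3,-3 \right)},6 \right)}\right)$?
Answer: $5488$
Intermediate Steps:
$f{\left(E,l \right)} = \left(-1 + E\right)^{2}$
$K{\left(W,t \right)} = W^{2} + W t$
$16 \left(-9 + K{\left(f{\left(-3,-3 \right)},6 \right)}\right) = 16 \left(-9 + \left(-1 - 3\right)^{2} \left(\left(-1 - 3\right)^{2} + 6\right)\right) = 16 \left(-9 + \left(-4\right)^{2} \left(\left(-4\right)^{2} + 6\right)\right) = 16 \left(-9 + 16 \left(16 + 6\right)\right) = 16 \left(-9 + 16 \cdot 22\right) = 16 \left(-9 + 352\right) = 16 \cdot 343 = 5488$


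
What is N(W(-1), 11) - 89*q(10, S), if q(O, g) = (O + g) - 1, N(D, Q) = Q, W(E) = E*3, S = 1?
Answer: -879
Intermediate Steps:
W(E) = 3*E
q(O, g) = -1 + O + g
N(W(-1), 11) - 89*q(10, S) = 11 - 89*(-1 + 10 + 1) = 11 - 89*10 = 11 - 890 = -879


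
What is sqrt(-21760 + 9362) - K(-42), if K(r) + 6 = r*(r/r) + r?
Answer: 90 + I*sqrt(12398) ≈ 90.0 + 111.35*I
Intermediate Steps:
K(r) = -6 + 2*r (K(r) = -6 + (r*(r/r) + r) = -6 + (r*1 + r) = -6 + (r + r) = -6 + 2*r)
sqrt(-21760 + 9362) - K(-42) = sqrt(-21760 + 9362) - (-6 + 2*(-42)) = sqrt(-12398) - (-6 - 84) = I*sqrt(12398) - 1*(-90) = I*sqrt(12398) + 90 = 90 + I*sqrt(12398)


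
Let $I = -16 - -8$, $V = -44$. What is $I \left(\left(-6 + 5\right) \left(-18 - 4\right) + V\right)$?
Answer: $176$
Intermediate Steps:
$I = -8$ ($I = -16 + 8 = -8$)
$I \left(\left(-6 + 5\right) \left(-18 - 4\right) + V\right) = - 8 \left(\left(-6 + 5\right) \left(-18 - 4\right) - 44\right) = - 8 \left(\left(-1\right) \left(-22\right) - 44\right) = - 8 \left(22 - 44\right) = \left(-8\right) \left(-22\right) = 176$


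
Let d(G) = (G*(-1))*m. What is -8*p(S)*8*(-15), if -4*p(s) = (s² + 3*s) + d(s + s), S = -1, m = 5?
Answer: -1920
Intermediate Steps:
d(G) = -5*G (d(G) = (G*(-1))*5 = -G*5 = -5*G)
p(s) = -s²/4 + 7*s/4 (p(s) = -((s² + 3*s) - 5*(s + s))/4 = -((s² + 3*s) - 10*s)/4 = -(s² - 7*s)/4 = -s²/4 + 7*s/4)
-8*p(S)*8*(-15) = -8*(¼)*(-1)*(7 - 1*(-1))*8*(-15) = -8*(¼)*(-1)*(7 + 1)*8*(-15) = -8*(¼)*(-1)*8*8*(-15) = -(-16)*8*(-15) = -8*(-16)*(-15) = 128*(-15) = -1920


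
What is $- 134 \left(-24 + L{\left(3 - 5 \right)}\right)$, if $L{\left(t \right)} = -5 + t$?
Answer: $4154$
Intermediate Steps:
$- 134 \left(-24 + L{\left(3 - 5 \right)}\right) = - 134 \left(-24 + \left(-5 + \left(3 - 5\right)\right)\right) = - 134 \left(-24 - 7\right) = \left(-134\right) \left(-31\right) = 4154$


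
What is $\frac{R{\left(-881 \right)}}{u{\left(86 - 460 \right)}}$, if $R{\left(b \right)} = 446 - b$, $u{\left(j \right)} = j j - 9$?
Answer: $\frac{1327}{139867} \approx 0.0094876$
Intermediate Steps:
$u{\left(j \right)} = -9 + j^{2}$ ($u{\left(j \right)} = j^{2} - 9 = -9 + j^{2}$)
$\frac{R{\left(-881 \right)}}{u{\left(86 - 460 \right)}} = \frac{446 - -881}{-9 + \left(86 - 460\right)^{2}} = \frac{446 + 881}{-9 + \left(86 - 460\right)^{2}} = \frac{1327}{-9 + \left(-374\right)^{2}} = \frac{1327}{-9 + 139876} = \frac{1327}{139867}$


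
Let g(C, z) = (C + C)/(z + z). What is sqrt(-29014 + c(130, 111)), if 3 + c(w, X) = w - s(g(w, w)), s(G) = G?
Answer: 2*I*sqrt(7222) ≈ 169.96*I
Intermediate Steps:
g(C, z) = C/z (g(C, z) = (2*C)/((2*z)) = (2*C)*(1/(2*z)) = C/z)
c(w, X) = -4 + w (c(w, X) = -3 + (w - w/w) = -3 + (w - 1*1) = -3 + (w - 1) = -3 + (-1 + w) = -4 + w)
sqrt(-29014 + c(130, 111)) = sqrt(-29014 + (-4 + 130)) = sqrt(-29014 + 126) = sqrt(-28888) = 2*I*sqrt(7222)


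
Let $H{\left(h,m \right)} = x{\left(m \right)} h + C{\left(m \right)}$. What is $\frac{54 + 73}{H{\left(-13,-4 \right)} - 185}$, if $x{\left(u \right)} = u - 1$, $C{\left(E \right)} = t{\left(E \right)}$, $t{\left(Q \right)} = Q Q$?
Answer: $- \frac{127}{104} \approx -1.2212$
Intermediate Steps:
$t{\left(Q \right)} = Q^{2}$
$C{\left(E \right)} = E^{2}$
$x{\left(u \right)} = -1 + u$
$H{\left(h,m \right)} = m^{2} + h \left(-1 + m\right)$ ($H{\left(h,m \right)} = \left(-1 + m\right) h + m^{2} = h \left(-1 + m\right) + m^{2} = m^{2} + h \left(-1 + m\right)$)
$\frac{54 + 73}{H{\left(-13,-4 \right)} - 185} = \frac{54 + 73}{\left(\left(-4\right)^{2} - 13 \left(-1 - 4\right)\right) - 185} = \frac{127}{\left(16 - -65\right) - 185} = \frac{127}{\left(16 + 65\right) - 185} = \frac{127}{81 - 185} = \frac{127}{-104} = 127 \left(- \frac{1}{104}\right) = - \frac{127}{104}$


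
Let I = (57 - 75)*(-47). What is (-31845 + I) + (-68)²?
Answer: -26375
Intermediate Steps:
I = 846 (I = -18*(-47) = 846)
(-31845 + I) + (-68)² = (-31845 + 846) + (-68)² = -30999 + 4624 = -26375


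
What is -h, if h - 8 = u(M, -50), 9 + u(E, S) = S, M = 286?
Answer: 51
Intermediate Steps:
u(E, S) = -9 + S
h = -51 (h = 8 + (-9 - 50) = 8 - 59 = -51)
-h = -1*(-51) = 51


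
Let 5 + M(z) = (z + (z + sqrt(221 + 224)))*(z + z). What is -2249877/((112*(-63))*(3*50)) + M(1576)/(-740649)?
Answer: -20065622747/1777557600 - 3152*sqrt(445)/740649 ≈ -11.378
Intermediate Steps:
M(z) = -5 + 2*z*(sqrt(445) + 2*z) (M(z) = -5 + (z + (z + sqrt(221 + 224)))*(z + z) = -5 + (z + (z + sqrt(445)))*(2*z) = -5 + (sqrt(445) + 2*z)*(2*z) = -5 + 2*z*(sqrt(445) + 2*z))
-2249877/((112*(-63))*(3*50)) + M(1576)/(-740649) = -2249877/((112*(-63))*(3*50)) + (-5 + 4*1576**2 + 2*1576*sqrt(445))/(-740649) = -2249877/((-7056*150)) + (-5 + 4*2483776 + 3152*sqrt(445))*(-1/740649) = -2249877/(-1058400) + (-5 + 9935104 + 3152*sqrt(445))*(-1/740649) = -2249877*(-1/1058400) + (9935099 + 3152*sqrt(445))*(-1/740649) = 107137/50400 + (-9935099/740649 - 3152*sqrt(445)/740649) = -20065622747/1777557600 - 3152*sqrt(445)/740649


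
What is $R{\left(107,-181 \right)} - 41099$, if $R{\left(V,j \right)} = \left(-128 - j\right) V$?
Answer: $-35428$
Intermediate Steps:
$R{\left(V,j \right)} = V \left(-128 - j\right)$
$R{\left(107,-181 \right)} - 41099 = \left(-1\right) 107 \left(128 - 181\right) - 41099 = \left(-1\right) 107 \left(-53\right) - 41099 = 5671 - 41099 = -35428$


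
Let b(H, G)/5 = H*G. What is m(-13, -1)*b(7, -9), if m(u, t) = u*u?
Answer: -53235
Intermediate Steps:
m(u, t) = u²
b(H, G) = 5*G*H (b(H, G) = 5*(H*G) = 5*(G*H) = 5*G*H)
m(-13, -1)*b(7, -9) = (-13)²*(5*(-9)*7) = 169*(-315) = -53235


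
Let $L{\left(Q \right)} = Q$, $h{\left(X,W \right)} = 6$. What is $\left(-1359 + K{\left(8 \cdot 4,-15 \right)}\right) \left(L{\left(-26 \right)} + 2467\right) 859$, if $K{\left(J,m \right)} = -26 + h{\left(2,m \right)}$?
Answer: $-2891513401$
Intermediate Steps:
$K{\left(J,m \right)} = -20$ ($K{\left(J,m \right)} = -26 + 6 = -20$)
$\left(-1359 + K{\left(8 \cdot 4,-15 \right)}\right) \left(L{\left(-26 \right)} + 2467\right) 859 = \left(-1359 - 20\right) \left(-26 + 2467\right) 859 = \left(-1379\right) 2441 \cdot 859 = \left(-3366139\right) 859 = -2891513401$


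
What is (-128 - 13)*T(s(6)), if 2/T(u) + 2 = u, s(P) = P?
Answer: -141/2 ≈ -70.500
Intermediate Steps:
T(u) = 2/(-2 + u)
(-128 - 13)*T(s(6)) = (-128 - 13)*(2/(-2 + 6)) = -282/4 = -141*½ = -141/2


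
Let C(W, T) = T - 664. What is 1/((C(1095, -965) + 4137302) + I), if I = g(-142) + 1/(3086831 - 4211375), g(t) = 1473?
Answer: 1124544/4652402711423 ≈ 2.4171e-7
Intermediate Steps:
C(W, T) = -664 + T
I = 1656453311/1124544 (I = 1473 + 1/(3086831 - 4211375) = 1473 + 1/(-1124544) = 1473 - 1/1124544 = 1656453311/1124544 ≈ 1473.0)
1/((C(1095, -965) + 4137302) + I) = 1/(((-664 - 965) + 4137302) + 1656453311/1124544) = 1/((-1629 + 4137302) + 1656453311/1124544) = 1/(4135673 + 1656453311/1124544) = 1/(4652402711423/1124544) = 1124544/4652402711423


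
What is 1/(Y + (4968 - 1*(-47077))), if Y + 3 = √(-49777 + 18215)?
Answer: 26021/1354200663 - I*√31562/2708401326 ≈ 1.9215e-5 - 6.5595e-8*I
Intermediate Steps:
Y = -3 + I*√31562 (Y = -3 + √(-49777 + 18215) = -3 + √(-31562) = -3 + I*√31562 ≈ -3.0 + 177.66*I)
1/(Y + (4968 - 1*(-47077))) = 1/((-3 + I*√31562) + (4968 - 1*(-47077))) = 1/((-3 + I*√31562) + (4968 + 47077)) = 1/((-3 + I*√31562) + 52045) = 1/(52042 + I*√31562)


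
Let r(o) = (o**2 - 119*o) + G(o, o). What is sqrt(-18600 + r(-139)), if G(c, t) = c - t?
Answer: 3*sqrt(1918) ≈ 131.39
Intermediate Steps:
r(o) = o**2 - 119*o (r(o) = (o**2 - 119*o) + (o - o) = (o**2 - 119*o) + 0 = o**2 - 119*o)
sqrt(-18600 + r(-139)) = sqrt(-18600 - 139*(-119 - 139)) = sqrt(-18600 - 139*(-258)) = sqrt(-18600 + 35862) = sqrt(17262) = 3*sqrt(1918)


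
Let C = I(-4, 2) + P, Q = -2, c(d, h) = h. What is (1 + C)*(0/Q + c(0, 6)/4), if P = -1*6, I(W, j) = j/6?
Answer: -7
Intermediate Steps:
I(W, j) = j/6 (I(W, j) = j*(1/6) = j/6)
P = -6
C = -17/3 (C = (1/6)*2 - 6 = 1/3 - 6 = -17/3 ≈ -5.6667)
(1 + C)*(0/Q + c(0, 6)/4) = (1 - 17/3)*(0/(-2) + 6/4) = -14*(0*(-1/2) + 6*(1/4))/3 = -14*(0 + 3/2)/3 = -14/3*3/2 = -7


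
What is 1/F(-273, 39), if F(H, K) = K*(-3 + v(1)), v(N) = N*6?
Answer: 1/117 ≈ 0.0085470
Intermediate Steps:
v(N) = 6*N
F(H, K) = 3*K (F(H, K) = K*(-3 + 6*1) = K*(-3 + 6) = K*3 = 3*K)
1/F(-273, 39) = 1/(3*39) = 1/117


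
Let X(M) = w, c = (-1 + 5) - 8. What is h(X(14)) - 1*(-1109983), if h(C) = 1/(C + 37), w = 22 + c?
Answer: 61049066/55 ≈ 1.1100e+6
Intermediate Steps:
c = -4 (c = 4 - 8 = -4)
w = 18 (w = 22 - 4 = 18)
X(M) = 18
h(C) = 1/(37 + C)
h(X(14)) - 1*(-1109983) = 1/(37 + 18) - 1*(-1109983) = 1/55 + 1109983 = 61049066/55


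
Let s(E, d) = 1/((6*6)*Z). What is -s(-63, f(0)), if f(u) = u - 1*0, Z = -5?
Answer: 1/180 ≈ 0.0055556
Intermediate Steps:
f(u) = u (f(u) = u + 0 = u)
s(E, d) = -1/180 (s(E, d) = 1/((6*6)*(-5)) = 1/(36*(-5)) = 1/(-180) = -1/180)
-s(-63, f(0)) = -1*(-1/180) = 1/180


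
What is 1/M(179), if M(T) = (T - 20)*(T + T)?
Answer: 1/56922 ≈ 1.7568e-5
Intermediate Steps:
M(T) = 2*T*(-20 + T) (M(T) = (-20 + T)*(2*T) = 2*T*(-20 + T))
1/M(179) = 1/(2*179*(-20 + 179)) = 1/(2*179*159) = 1/56922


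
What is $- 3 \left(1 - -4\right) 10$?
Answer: $-150$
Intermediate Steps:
$- 3 \left(1 - -4\right) 10 = - 3 \left(1 + 4\right) 10 = \left(-3\right) 5 \cdot 10 = \left(-15\right) 10 = -150$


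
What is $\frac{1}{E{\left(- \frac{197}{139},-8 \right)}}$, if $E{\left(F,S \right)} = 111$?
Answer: $\frac{1}{111} \approx 0.009009$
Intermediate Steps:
$\frac{1}{E{\left(- \frac{197}{139},-8 \right)}} = \frac{1}{111}$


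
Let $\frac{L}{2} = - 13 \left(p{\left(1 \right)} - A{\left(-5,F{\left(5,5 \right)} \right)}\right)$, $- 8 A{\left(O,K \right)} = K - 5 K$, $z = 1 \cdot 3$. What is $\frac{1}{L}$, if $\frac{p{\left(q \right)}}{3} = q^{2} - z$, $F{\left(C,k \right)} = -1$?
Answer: $\frac{1}{143} \approx 0.006993$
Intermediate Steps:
$z = 3$
$A{\left(O,K \right)} = \frac{K}{2}$ ($A{\left(O,K \right)} = - \frac{K - 5 K}{8} = - \frac{\left(-4\right) K}{8} = \frac{K}{2}$)
$p{\left(q \right)} = -9 + 3 q^{2}$ ($p{\left(q \right)} = 3 \left(q^{2} - 3\right) = 3 \left(-3 + q^{2}\right) = -9 + 3 q^{2}$)
$L = 143$ ($L = 2 \left(- 13 \left(\left(-9 + 3 \cdot 1^{2}\right) + \left(0 - \frac{1}{2} \left(-1\right)\right)\right)\right) = 2 \left(- 13 \left(\left(-9 + 3 \cdot 1\right) + \left(0 - - \frac{1}{2}\right)\right)\right) = 2 \left(- 13 \left(\left(-9 + 3\right) + \left(0 + \frac{1}{2}\right)\right)\right) = 2 \left(- 13 \left(-6 + \frac{1}{2}\right)\right) = 2 \left(\left(-13\right) \left(- \frac{11}{2}\right)\right) = 2 \cdot \frac{143}{2} = 143$)
$\frac{1}{L} = \frac{1}{143}$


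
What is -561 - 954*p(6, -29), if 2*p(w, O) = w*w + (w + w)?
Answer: -23457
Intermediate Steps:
p(w, O) = w + w²/2 (p(w, O) = (w*w + (w + w))/2 = (w² + 2*w)/2 = w + w²/2)
-561 - 954*p(6, -29) = -561 - 477*6*(2 + 6) = -561 - 477*6*8 = -561 - 954*24 = -561 - 22896 = -23457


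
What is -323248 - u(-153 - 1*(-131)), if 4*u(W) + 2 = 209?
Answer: -1293199/4 ≈ -3.2330e+5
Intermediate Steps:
u(W) = 207/4 (u(W) = -½ + (¼)*209 = -½ + 209/4 = 207/4)
-323248 - u(-153 - 1*(-131)) = -323248 - 1*207/4 = -323248 - 207/4 = -1293199/4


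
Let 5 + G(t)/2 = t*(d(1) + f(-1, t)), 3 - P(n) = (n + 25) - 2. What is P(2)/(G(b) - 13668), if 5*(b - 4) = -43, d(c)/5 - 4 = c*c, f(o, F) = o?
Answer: 55/34747 ≈ 0.0015829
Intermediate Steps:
d(c) = 20 + 5*c² (d(c) = 20 + 5*(c*c) = 20 + 5*c²)
P(n) = -20 - n (P(n) = 3 - ((n + 25) - 2) = 3 - ((25 + n) - 2) = 3 - (23 + n) = 3 + (-23 - n) = -20 - n)
b = -23/5 (b = 4 + (⅕)*(-43) = 4 - 43/5 = -23/5 ≈ -4.6000)
G(t) = -10 + 48*t (G(t) = -10 + 2*(t*((20 + 5*1²) - 1)) = -10 + 2*(t*((20 + 5*1) - 1)) = -10 + 2*(t*((20 + 5) - 1)) = -10 + 2*(t*(25 - 1)) = -10 + 2*(t*24) = -10 + 2*(24*t) = -10 + 48*t)
P(2)/(G(b) - 13668) = (-20 - 1*2)/((-10 + 48*(-23/5)) - 13668) = (-20 - 2)/((-10 - 1104/5) - 13668) = -22/(-1154/5 - 13668) = -22/(-69494/5) = -22*(-5/69494) = 55/34747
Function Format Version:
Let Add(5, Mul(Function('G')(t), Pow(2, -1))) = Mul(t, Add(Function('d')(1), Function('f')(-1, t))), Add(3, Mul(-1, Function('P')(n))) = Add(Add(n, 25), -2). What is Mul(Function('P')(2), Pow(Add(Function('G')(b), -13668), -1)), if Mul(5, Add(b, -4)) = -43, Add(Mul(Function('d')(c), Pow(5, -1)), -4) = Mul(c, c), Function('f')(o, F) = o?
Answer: Rational(55, 34747) ≈ 0.0015829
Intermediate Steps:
Function('d')(c) = Add(20, Mul(5, Pow(c, 2))) (Function('d')(c) = Add(20, Mul(5, Mul(c, c))) = Add(20, Mul(5, Pow(c, 2))))
Function('P')(n) = Add(-20, Mul(-1, n)) (Function('P')(n) = Add(3, Mul(-1, Add(Add(n, 25), -2))) = Add(3, Mul(-1, Add(Add(25, n), -2))) = Add(3, Mul(-1, Add(23, n))) = Add(3, Add(-23, Mul(-1, n))) = Add(-20, Mul(-1, n)))
b = Rational(-23, 5) (b = Add(4, Mul(Rational(1, 5), -43)) = Add(4, Rational(-43, 5)) = Rational(-23, 5) ≈ -4.6000)
Function('G')(t) = Add(-10, Mul(48, t)) (Function('G')(t) = Add(-10, Mul(2, Mul(t, Add(Add(20, Mul(5, Pow(1, 2))), -1)))) = Add(-10, Mul(2, Mul(t, Add(Add(20, Mul(5, 1)), -1)))) = Add(-10, Mul(2, Mul(t, Add(Add(20, 5), -1)))) = Add(-10, Mul(2, Mul(t, Add(25, -1)))) = Add(-10, Mul(2, Mul(t, 24))) = Add(-10, Mul(2, Mul(24, t))) = Add(-10, Mul(48, t)))
Mul(Function('P')(2), Pow(Add(Function('G')(b), -13668), -1)) = Mul(Add(-20, Mul(-1, 2)), Pow(Add(Add(-10, Mul(48, Rational(-23, 5))), -13668), -1)) = Mul(Add(-20, -2), Pow(Add(Add(-10, Rational(-1104, 5)), -13668), -1)) = Mul(-22, Pow(Add(Rational(-1154, 5), -13668), -1)) = Mul(-22, Pow(Rational(-69494, 5), -1)) = Mul(-22, Rational(-5, 69494)) = Rational(55, 34747)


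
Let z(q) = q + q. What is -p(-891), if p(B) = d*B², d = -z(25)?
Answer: 39694050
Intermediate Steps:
z(q) = 2*q
d = -50 (d = -2*25 = -1*50 = -50)
p(B) = -50*B²
-p(-891) = -(-50)*(-891)² = -(-50)*793881 = -1*(-39694050) = 39694050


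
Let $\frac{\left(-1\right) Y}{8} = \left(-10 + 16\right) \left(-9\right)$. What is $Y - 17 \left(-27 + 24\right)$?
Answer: $483$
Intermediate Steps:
$Y = 432$ ($Y = - 8 \left(-10 + 16\right) \left(-9\right) = - 8 \cdot 6 \left(-9\right) = \left(-8\right) \left(-54\right) = 432$)
$Y - 17 \left(-27 + 24\right) = 432 - 17 \left(-27 + 24\right) = 432 - 17 \left(-3\right) = 432 - -51 = 432 + 51 = 483$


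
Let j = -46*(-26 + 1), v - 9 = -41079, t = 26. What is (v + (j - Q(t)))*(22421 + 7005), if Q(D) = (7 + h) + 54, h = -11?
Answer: -1176157220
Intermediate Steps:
v = -41070 (v = 9 - 41079 = -41070)
j = 1150 (j = -46*(-25) = 1150)
Q(D) = 50 (Q(D) = (7 - 11) + 54 = -4 + 54 = 50)
(v + (j - Q(t)))*(22421 + 7005) = (-41070 + (1150 - 1*50))*(22421 + 7005) = (-41070 + (1150 - 50))*29426 = (-41070 + 1100)*29426 = -39970*29426 = -1176157220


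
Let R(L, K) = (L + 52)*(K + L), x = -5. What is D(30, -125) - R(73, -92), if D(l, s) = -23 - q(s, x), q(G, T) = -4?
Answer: 2356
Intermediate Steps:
D(l, s) = -19 (D(l, s) = -23 - 1*(-4) = -23 + 4 = -19)
R(L, K) = (52 + L)*(K + L)
D(30, -125) - R(73, -92) = -19 - (73² + 52*(-92) + 52*73 - 92*73) = -19 - (5329 - 4784 + 3796 - 6716) = -19 - 1*(-2375) = -19 + 2375 = 2356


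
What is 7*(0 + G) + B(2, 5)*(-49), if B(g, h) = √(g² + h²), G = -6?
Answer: -42 - 49*√29 ≈ -305.87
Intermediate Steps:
7*(0 + G) + B(2, 5)*(-49) = 7*(0 - 6) + √(2² + 5²)*(-49) = 7*(-6) + √(4 + 25)*(-49) = -42 + √29*(-49) = -42 - 49*√29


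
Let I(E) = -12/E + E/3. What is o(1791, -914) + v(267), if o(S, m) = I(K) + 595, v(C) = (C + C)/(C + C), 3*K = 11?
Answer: 58801/99 ≈ 593.95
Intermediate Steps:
K = 11/3 (K = (1/3)*11 = 11/3 ≈ 3.6667)
v(C) = 1 (v(C) = (2*C)/((2*C)) = (2*C)*(1/(2*C)) = 1)
I(E) = -12/E + E/3 (I(E) = -12/E + E*(1/3) = -12/E + E/3)
o(S, m) = 58702/99 (o(S, m) = (-12/11/3 + (1/3)*(11/3)) + 595 = (-12*3/11 + 11/9) + 595 = (-36/11 + 11/9) + 595 = -203/99 + 595 = 58702/99)
o(1791, -914) + v(267) = 58702/99 + 1 = 58801/99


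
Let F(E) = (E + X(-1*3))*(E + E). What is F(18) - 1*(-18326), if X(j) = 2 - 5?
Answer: 18866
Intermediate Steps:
X(j) = -3
F(E) = 2*E*(-3 + E) (F(E) = (E - 3)*(E + E) = (-3 + E)*(2*E) = 2*E*(-3 + E))
F(18) - 1*(-18326) = 2*18*(-3 + 18) - 1*(-18326) = 2*18*15 + 18326 = 540 + 18326 = 18866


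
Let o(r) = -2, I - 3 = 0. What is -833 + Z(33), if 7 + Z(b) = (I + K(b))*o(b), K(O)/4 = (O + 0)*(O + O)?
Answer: -18270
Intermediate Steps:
I = 3 (I = 3 + 0 = 3)
K(O) = 8*O² (K(O) = 4*((O + 0)*(O + O)) = 4*(O*(2*O)) = 4*(2*O²) = 8*O²)
Z(b) = -13 - 16*b² (Z(b) = -7 + (3 + 8*b²)*(-2) = -7 + (-6 - 16*b²) = -13 - 16*b²)
-833 + Z(33) = -833 + (-13 - 16*33²) = -833 + (-13 - 16*1089) = -833 + (-13 - 17424) = -833 - 17437 = -18270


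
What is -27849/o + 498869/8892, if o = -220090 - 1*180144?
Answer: 99955984327/1779440364 ≈ 56.173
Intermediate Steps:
o = -400234 (o = -220090 - 180144 = -400234)
-27849/o + 498869/8892 = -27849/(-400234) + 498869/8892 = -27849*(-1/400234) + 498869*(1/8892) = 27849/400234 + 498869/8892 = 99955984327/1779440364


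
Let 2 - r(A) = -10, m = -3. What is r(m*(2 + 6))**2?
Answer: 144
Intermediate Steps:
r(A) = 12 (r(A) = 2 - 1*(-10) = 2 + 10 = 12)
r(m*(2 + 6))**2 = 12**2 = 144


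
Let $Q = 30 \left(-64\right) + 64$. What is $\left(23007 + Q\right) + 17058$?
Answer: $38209$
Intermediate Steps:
$Q = -1856$ ($Q = -1920 + 64 = -1856$)
$\left(23007 + Q\right) + 17058 = \left(23007 - 1856\right) + 17058 = 21151 + 17058 = 38209$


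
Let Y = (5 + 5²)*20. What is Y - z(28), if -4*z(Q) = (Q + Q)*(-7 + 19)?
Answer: 768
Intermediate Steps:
Y = 600 (Y = (5 + 25)*20 = 30*20 = 600)
z(Q) = -6*Q (z(Q) = -(Q + Q)*(-7 + 19)/4 = -2*Q*12/4 = -6*Q)
Y - z(28) = 600 - (-6)*28 = 600 - 1*(-168) = 600 + 168 = 768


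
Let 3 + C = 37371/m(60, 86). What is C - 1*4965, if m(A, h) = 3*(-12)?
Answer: -72073/12 ≈ -6006.1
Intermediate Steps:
m(A, h) = -36
C = -12493/12 (C = -3 + 37371/(-36) = -3 + 37371*(-1/36) = -3 - 12457/12 = -12493/12 ≈ -1041.1)
C - 1*4965 = -12493/12 - 1*4965 = -12493/12 - 4965 = -72073/12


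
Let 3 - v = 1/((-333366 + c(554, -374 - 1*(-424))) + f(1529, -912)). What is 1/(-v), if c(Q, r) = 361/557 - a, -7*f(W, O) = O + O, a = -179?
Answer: -1298077618/3894236753 ≈ -0.33333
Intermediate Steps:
f(W, O) = -2*O/7 (f(W, O) = -(O + O)/7 = -2*O/7)
c(Q, r) = 100064/557 (c(Q, r) = 361/557 - 1*(-179) = 361*(1/557) + 179 = 361/557 + 179 = 100064/557)
v = 3894236753/1298077618 (v = 3 - 1/((-333366 + 100064/557) - 2/7*(-912)) = 3 - 1/(-185584798/557 + 1824/7) = 3 - 1/(-1298077618/3899) = 3 - 1*(-3899/1298077618) = 3 + 3899/1298077618 = 3894236753/1298077618 ≈ 3.0000)
1/(-v) = 1/(-1*3894236753/1298077618) = 1/(-3894236753/1298077618) = -1298077618/3894236753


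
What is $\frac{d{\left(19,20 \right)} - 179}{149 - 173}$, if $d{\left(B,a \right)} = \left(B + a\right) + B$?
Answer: $\frac{121}{24} \approx 5.0417$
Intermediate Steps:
$d{\left(B,a \right)} = a + 2 B$
$\frac{d{\left(19,20 \right)} - 179}{149 - 173} = \frac{\left(20 + 2 \cdot 19\right) - 179}{149 - 173} = \frac{\left(20 + 38\right) - 179}{-24} = \left(58 - 179\right) \left(- \frac{1}{24}\right) = \left(-121\right) \left(- \frac{1}{24}\right) = \frac{121}{24}$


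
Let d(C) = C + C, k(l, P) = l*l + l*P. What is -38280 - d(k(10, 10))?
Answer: -38680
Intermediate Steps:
k(l, P) = l² + P*l
d(C) = 2*C
-38280 - d(k(10, 10)) = -38280 - 2*10*(10 + 10) = -38280 - 2*10*20 = -38280 - 2*200 = -38280 - 1*400 = -38280 - 400 = -38680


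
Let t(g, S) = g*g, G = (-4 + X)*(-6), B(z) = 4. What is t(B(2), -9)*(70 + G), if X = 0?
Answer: 1504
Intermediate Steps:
G = 24 (G = (-4 + 0)*(-6) = -4*(-6) = 24)
t(g, S) = g**2
t(B(2), -9)*(70 + G) = 4**2*(70 + 24) = 16*94 = 1504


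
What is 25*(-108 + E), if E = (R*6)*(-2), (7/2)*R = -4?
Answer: -16500/7 ≈ -2357.1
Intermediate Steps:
R = -8/7 (R = (2/7)*(-4) = -8/7 ≈ -1.1429)
E = 96/7 (E = -8/7*6*(-2) = -48/7*(-2) = 96/7 ≈ 13.714)
25*(-108 + E) = 25*(-108 + 96/7) = 25*(-660/7) = -16500/7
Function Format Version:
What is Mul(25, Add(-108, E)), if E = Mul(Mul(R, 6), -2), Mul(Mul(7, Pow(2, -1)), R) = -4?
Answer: Rational(-16500, 7) ≈ -2357.1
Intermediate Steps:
R = Rational(-8, 7) (R = Mul(Rational(2, 7), -4) = Rational(-8, 7) ≈ -1.1429)
E = Rational(96, 7) (E = Mul(Mul(Rational(-8, 7), 6), -2) = Mul(Rational(-48, 7), -2) = Rational(96, 7) ≈ 13.714)
Mul(25, Add(-108, E)) = Mul(25, Add(-108, Rational(96, 7))) = Mul(25, Rational(-660, 7)) = Rational(-16500, 7)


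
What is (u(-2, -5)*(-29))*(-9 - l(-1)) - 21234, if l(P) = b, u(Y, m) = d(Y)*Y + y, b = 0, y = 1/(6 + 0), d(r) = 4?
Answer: -46557/2 ≈ -23279.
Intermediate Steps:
y = ⅙ (y = 1/6 = ⅙ ≈ 0.16667)
u(Y, m) = ⅙ + 4*Y (u(Y, m) = 4*Y + ⅙ = ⅙ + 4*Y)
l(P) = 0
(u(-2, -5)*(-29))*(-9 - l(-1)) - 21234 = ((⅙ + 4*(-2))*(-29))*(-9 - 1*0) - 21234 = ((⅙ - 8)*(-29))*(-9 + 0) - 21234 = -47/6*(-29)*(-9) - 21234 = (1363/6)*(-9) - 21234 = -4089/2 - 21234 = -46557/2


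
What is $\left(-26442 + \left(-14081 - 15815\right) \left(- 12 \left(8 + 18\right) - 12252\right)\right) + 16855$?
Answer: $375603757$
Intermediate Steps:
$\left(-26442 + \left(-14081 - 15815\right) \left(- 12 \left(8 + 18\right) - 12252\right)\right) + 16855 = \left(-26442 - 29896 \left(\left(-12\right) 26 - 12252\right)\right) + 16855 = \left(-26442 - 29896 \left(-312 - 12252\right)\right) + 16855 = \left(-26442 - -375613344\right) + 16855 = \left(-26442 + 375613344\right) + 16855 = 375586902 + 16855 = 375603757$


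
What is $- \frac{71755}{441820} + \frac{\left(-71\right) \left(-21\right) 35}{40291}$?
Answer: $\frac{4033059199}{3560273924} \approx 1.1328$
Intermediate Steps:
$- \frac{71755}{441820} + \frac{\left(-71\right) \left(-21\right) 35}{40291} = \left(-71755\right) \frac{1}{441820} + 1491 \cdot 35 \cdot \frac{1}{40291} = - \frac{14351}{88364} + 52185 \cdot \frac{1}{40291} = - \frac{14351}{88364} + \frac{52185}{40291} = \frac{4033059199}{3560273924}$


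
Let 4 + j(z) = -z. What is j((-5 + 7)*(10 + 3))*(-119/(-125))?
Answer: -714/25 ≈ -28.560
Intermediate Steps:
j(z) = -4 - z
j((-5 + 7)*(10 + 3))*(-119/(-125)) = (-4 - (-5 + 7)*(10 + 3))*(-119/(-125)) = (-4 - 2*13)*(-119*(-1/125)) = (-4 - 1*26)*(119/125) = (-4 - 26)*(119/125) = -30*119/125 = -714/25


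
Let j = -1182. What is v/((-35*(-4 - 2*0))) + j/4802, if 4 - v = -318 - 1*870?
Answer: 99259/12005 ≈ 8.2681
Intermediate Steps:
v = 1192 (v = 4 - (-318 - 1*870) = 4 - (-318 - 870) = 4 - 1*(-1188) = 4 + 1188 = 1192)
v/((-35*(-4 - 2*0))) + j/4802 = 1192/((-35*(-4 - 2*0))) - 1182/4802 = 1192/((-35*(-4 + 0))) - 1182*1/4802 = 1192/((-35*(-4))) - 591/2401 = 1192/140 - 591/2401 = 1192*(1/140) - 591/2401 = 298/35 - 591/2401 = 99259/12005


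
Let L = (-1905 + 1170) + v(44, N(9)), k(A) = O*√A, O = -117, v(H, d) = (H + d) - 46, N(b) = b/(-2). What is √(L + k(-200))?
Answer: √(-2966 - 4680*I*√2)/2 ≈ 23.148 - 35.74*I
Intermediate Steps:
N(b) = -b/2 (N(b) = b*(-½) = -b/2)
v(H, d) = -46 + H + d
k(A) = -117*√A
L = -1483/2 (L = (-1905 + 1170) + (-46 + 44 - ½*9) = -735 + (-46 + 44 - 9/2) = -735 - 13/2 = -1483/2 ≈ -741.50)
√(L + k(-200)) = √(-1483/2 - 1170*I*√2)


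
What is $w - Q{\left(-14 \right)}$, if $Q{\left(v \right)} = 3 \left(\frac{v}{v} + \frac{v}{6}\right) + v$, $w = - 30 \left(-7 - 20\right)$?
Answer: $828$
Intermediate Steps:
$w = 810$ ($w = \left(-30\right) \left(-27\right) = 810$)
$Q{\left(v \right)} = 3 + \frac{3 v}{2}$ ($Q{\left(v \right)} = 3 \left(1 + v \frac{1}{6}\right) + v = 3 \left(1 + \frac{v}{6}\right) + v = \left(3 + \frac{v}{2}\right) + v = 3 + \frac{3 v}{2}$)
$w - Q{\left(-14 \right)} = 810 - \left(3 + \frac{3}{2} \left(-14\right)\right) = 810 - \left(3 - 21\right) = 810 - -18 = 810 + 18 = 828$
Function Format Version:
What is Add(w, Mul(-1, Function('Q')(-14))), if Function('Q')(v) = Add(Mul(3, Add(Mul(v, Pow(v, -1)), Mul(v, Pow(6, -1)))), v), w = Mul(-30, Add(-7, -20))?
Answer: 828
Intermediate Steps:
w = 810 (w = Mul(-30, -27) = 810)
Function('Q')(v) = Add(3, Mul(Rational(3, 2), v)) (Function('Q')(v) = Add(Mul(3, Add(1, Mul(v, Rational(1, 6)))), v) = Add(Mul(3, Add(1, Mul(Rational(1, 6), v))), v) = Add(Add(3, Mul(Rational(1, 2), v)), v) = Add(3, Mul(Rational(3, 2), v)))
Add(w, Mul(-1, Function('Q')(-14))) = Add(810, Mul(-1, Add(3, Mul(Rational(3, 2), -14)))) = Add(810, Mul(-1, Add(3, -21))) = Add(810, Mul(-1, -18)) = Add(810, 18) = 828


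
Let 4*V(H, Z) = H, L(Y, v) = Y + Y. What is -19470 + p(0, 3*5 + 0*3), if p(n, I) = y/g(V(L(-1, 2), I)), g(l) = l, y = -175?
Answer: -19120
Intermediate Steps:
L(Y, v) = 2*Y
V(H, Z) = H/4
p(n, I) = 350 (p(n, I) = -175/((2*(-1))/4) = -175/((1/4)*(-2)) = -175/(-1/2) = -175*(-2) = 350)
-19470 + p(0, 3*5 + 0*3) = -19470 + 350 = -19120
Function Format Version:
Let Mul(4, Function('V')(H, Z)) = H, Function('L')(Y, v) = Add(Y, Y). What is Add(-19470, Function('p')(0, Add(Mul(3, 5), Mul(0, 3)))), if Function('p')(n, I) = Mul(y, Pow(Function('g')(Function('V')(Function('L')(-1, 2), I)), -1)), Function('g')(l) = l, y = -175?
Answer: -19120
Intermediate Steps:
Function('L')(Y, v) = Mul(2, Y)
Function('V')(H, Z) = Mul(Rational(1, 4), H)
Function('p')(n, I) = 350 (Function('p')(n, I) = Mul(-175, Pow(Mul(Rational(1, 4), Mul(2, -1)), -1)) = Mul(-175, Pow(Mul(Rational(1, 4), -2), -1)) = Mul(-175, Pow(Rational(-1, 2), -1)) = Mul(-175, -2) = 350)
Add(-19470, Function('p')(0, Add(Mul(3, 5), Mul(0, 3)))) = Add(-19470, 350) = -19120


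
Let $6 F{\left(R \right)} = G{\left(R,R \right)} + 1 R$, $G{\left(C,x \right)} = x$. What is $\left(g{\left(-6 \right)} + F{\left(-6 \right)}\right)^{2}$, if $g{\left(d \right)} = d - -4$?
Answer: $16$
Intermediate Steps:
$g{\left(d \right)} = 4 + d$ ($g{\left(d \right)} = d + 4 = 4 + d$)
$F{\left(R \right)} = \frac{R}{3}$ ($F{\left(R \right)} = \frac{R + 1 R}{6} = \frac{R + R}{6} = \frac{2 R}{6} = \frac{R}{3}$)
$\left(g{\left(-6 \right)} + F{\left(-6 \right)}\right)^{2} = \left(\left(4 - 6\right) + \frac{1}{3} \left(-6\right)\right)^{2} = \left(-2 - 2\right)^{2} = \left(-4\right)^{2} = 16$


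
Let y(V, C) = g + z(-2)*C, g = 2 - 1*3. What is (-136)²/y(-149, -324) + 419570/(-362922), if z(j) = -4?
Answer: 440661583/33570285 ≈ 13.127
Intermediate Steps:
g = -1 (g = 2 - 3 = -1)
y(V, C) = -1 - 4*C
(-136)²/y(-149, -324) + 419570/(-362922) = (-136)²/(-1 - 4*(-324)) + 419570/(-362922) = 18496/(-1 + 1296) + 419570*(-1/362922) = 18496/1295 - 209785/181461 = 440661583/33570285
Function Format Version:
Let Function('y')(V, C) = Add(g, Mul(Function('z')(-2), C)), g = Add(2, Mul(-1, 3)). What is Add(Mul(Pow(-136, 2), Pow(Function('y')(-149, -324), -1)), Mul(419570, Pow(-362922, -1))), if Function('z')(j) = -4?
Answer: Rational(440661583, 33570285) ≈ 13.127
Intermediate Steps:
g = -1 (g = Add(2, -3) = -1)
Function('y')(V, C) = Add(-1, Mul(-4, C))
Add(Mul(Pow(-136, 2), Pow(Function('y')(-149, -324), -1)), Mul(419570, Pow(-362922, -1))) = Add(Mul(Pow(-136, 2), Pow(Add(-1, Mul(-4, -324)), -1)), Mul(419570, Pow(-362922, -1))) = Add(Mul(18496, Pow(Add(-1, 1296), -1)), Mul(419570, Rational(-1, 362922))) = Add(Mul(18496, Pow(1295, -1)), Rational(-209785, 181461)) = Add(Mul(18496, Rational(1, 1295)), Rational(-209785, 181461)) = Add(Rational(18496, 1295), Rational(-209785, 181461)) = Rational(440661583, 33570285)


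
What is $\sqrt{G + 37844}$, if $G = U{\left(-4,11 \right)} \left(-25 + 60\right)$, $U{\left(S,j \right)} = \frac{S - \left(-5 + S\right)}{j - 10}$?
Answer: $\sqrt{38019} \approx 194.98$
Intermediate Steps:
$U{\left(S,j \right)} = \frac{5}{-10 + j}$
$G = 175$ ($G = \frac{5}{-10 + 11} \left(-25 + 60\right) = \frac{5}{1} \cdot 35 = 5 \cdot 1 \cdot 35 = 5 \cdot 35 = 175$)
$\sqrt{G + 37844} = \sqrt{175 + 37844} = \sqrt{38019}$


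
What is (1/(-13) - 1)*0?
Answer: 0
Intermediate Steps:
(1/(-13) - 1)*0 = (-1/13 - 1)*0 = -14/13*0 = 0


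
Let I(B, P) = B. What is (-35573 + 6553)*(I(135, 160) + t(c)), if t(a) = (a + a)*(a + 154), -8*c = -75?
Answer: -742512975/8 ≈ -9.2814e+7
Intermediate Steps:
c = 75/8 (c = -⅛*(-75) = 75/8 ≈ 9.3750)
t(a) = 2*a*(154 + a) (t(a) = (2*a)*(154 + a) = 2*a*(154 + a))
(-35573 + 6553)*(I(135, 160) + t(c)) = (-35573 + 6553)*(135 + 2*(75/8)*(154 + 75/8)) = -29020*(135 + 2*(75/8)*(1307/8)) = -29020*(135 + 98025/32) = -29020*102345/32 = -742512975/8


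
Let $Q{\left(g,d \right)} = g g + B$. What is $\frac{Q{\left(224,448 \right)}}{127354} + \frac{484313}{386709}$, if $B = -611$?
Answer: $\frac{80846429387}{49248937986} \approx 1.6416$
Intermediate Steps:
$Q{\left(g,d \right)} = -611 + g^{2}$ ($Q{\left(g,d \right)} = g g - 611 = g^{2} - 611 = -611 + g^{2}$)
$\frac{Q{\left(224,448 \right)}}{127354} + \frac{484313}{386709} = \frac{-611 + 224^{2}}{127354} + \frac{484313}{386709} = \left(-611 + 50176\right) \frac{1}{127354} + 484313 \cdot \frac{1}{386709} = 49565 \cdot \frac{1}{127354} + \frac{484313}{386709} = \frac{49565}{127354} + \frac{484313}{386709} = \frac{80846429387}{49248937986}$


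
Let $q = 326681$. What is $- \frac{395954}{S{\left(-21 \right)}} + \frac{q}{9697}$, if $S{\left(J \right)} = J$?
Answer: $\frac{3846426239}{203637} \approx 18889.0$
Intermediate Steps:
$- \frac{395954}{S{\left(-21 \right)}} + \frac{q}{9697} = - \frac{395954}{-21} + \frac{326681}{9697} = \left(-395954\right) \left(- \frac{1}{21}\right) + 326681 \cdot \frac{1}{9697} = \frac{395954}{21} + \frac{326681}{9697} = \frac{3846426239}{203637}$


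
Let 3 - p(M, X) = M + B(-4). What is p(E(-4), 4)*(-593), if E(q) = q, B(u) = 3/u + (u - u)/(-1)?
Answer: -18383/4 ≈ -4595.8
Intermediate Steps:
B(u) = 3/u (B(u) = 3/u + 0*(-1) = 3/u + 0 = 3/u)
p(M, X) = 15/4 - M (p(M, X) = 3 - (M + 3/(-4)) = 3 - (M + 3*(-1/4)) = 3 - (M - 3/4) = 3 - (-3/4 + M) = 3 + (3/4 - M) = 15/4 - M)
p(E(-4), 4)*(-593) = (15/4 - 1*(-4))*(-593) = (15/4 + 4)*(-593) = (31/4)*(-593) = -18383/4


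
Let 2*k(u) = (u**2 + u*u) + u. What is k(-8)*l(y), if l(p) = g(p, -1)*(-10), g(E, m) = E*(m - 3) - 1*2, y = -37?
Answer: -87600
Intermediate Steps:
g(E, m) = -2 + E*(-3 + m) (g(E, m) = E*(-3 + m) - 2 = -2 + E*(-3 + m))
k(u) = u**2 + u/2 (k(u) = ((u**2 + u*u) + u)/2 = ((u**2 + u**2) + u)/2 = (2*u**2 + u)/2 = (u + 2*u**2)/2 = u**2 + u/2)
l(p) = 20 + 40*p (l(p) = (-2 - 3*p + p*(-1))*(-10) = (-2 - 3*p - p)*(-10) = (-2 - 4*p)*(-10) = 20 + 40*p)
k(-8)*l(y) = (-8*(1/2 - 8))*(20 + 40*(-37)) = (-8*(-15/2))*(20 - 1480) = 60*(-1460) = -87600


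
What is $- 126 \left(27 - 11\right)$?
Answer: $-2016$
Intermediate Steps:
$- 126 \left(27 - 11\right) = \left(-126\right) 16 = -2016$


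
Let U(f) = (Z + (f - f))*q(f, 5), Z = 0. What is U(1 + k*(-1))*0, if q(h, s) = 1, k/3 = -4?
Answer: 0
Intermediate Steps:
k = -12 (k = 3*(-4) = -12)
U(f) = 0 (U(f) = (0 + (f - f))*1 = (0 + 0)*1 = 0*1 = 0)
U(1 + k*(-1))*0 = 0*0 = 0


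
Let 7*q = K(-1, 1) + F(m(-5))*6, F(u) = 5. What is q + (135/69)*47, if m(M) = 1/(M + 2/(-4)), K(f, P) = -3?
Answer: 15426/161 ≈ 95.814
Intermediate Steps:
m(M) = 1/(-1/2 + M) (m(M) = 1/(M + 2*(-1/4)) = 1/(M - 1/2) = 1/(-1/2 + M))
q = 27/7 (q = (-3 + 5*6)/7 = (-3 + 30)/7 = (1/7)*27 = 27/7 ≈ 3.8571)
q + (135/69)*47 = 27/7 + (135/69)*47 = 27/7 + (135*(1/69))*47 = 27/7 + (45/23)*47 = 27/7 + 2115/23 = 15426/161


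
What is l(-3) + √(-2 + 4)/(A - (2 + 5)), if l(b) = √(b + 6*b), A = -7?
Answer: -√2/14 + I*√21 ≈ -0.10102 + 4.5826*I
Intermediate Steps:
l(b) = √7*√b (l(b) = √(7*b) = √7*√b)
l(-3) + √(-2 + 4)/(A - (2 + 5)) = √7*√(-3) + √(-2 + 4)/(-7 - (2 + 5)) = √7*(I*√3) + √2/(-7 - 1*7) = I*√21 + √2/(-7 - 7) = I*√21 + √2/(-14) = I*√21 + √2*(-1/14) = I*√21 - √2/14 = -√2/14 + I*√21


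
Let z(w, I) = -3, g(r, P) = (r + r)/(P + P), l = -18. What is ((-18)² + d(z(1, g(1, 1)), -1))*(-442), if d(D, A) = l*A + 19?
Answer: -159562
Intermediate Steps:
g(r, P) = r/P (g(r, P) = (2*r)/((2*P)) = (2*r)*(1/(2*P)) = r/P)
d(D, A) = 19 - 18*A (d(D, A) = -18*A + 19 = 19 - 18*A)
((-18)² + d(z(1, g(1, 1)), -1))*(-442) = ((-18)² + (19 - 18*(-1)))*(-442) = (324 + (19 + 18))*(-442) = (324 + 37)*(-442) = 361*(-442) = -159562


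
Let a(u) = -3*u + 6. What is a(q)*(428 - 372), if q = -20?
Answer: 3696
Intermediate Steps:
a(u) = 6 - 3*u
a(q)*(428 - 372) = (6 - 3*(-20))*(428 - 372) = (6 + 60)*56 = 66*56 = 3696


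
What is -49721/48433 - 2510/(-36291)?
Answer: -240408283/251097429 ≈ -0.95743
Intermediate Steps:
-49721/48433 - 2510/(-36291) = -49721*1/48433 - 2510*(-1/36291) = -7103/6919 + 2510/36291 = -240408283/251097429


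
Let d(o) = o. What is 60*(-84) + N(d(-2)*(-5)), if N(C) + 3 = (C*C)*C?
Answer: -4043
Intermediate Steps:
N(C) = -3 + C**3 (N(C) = -3 + (C*C)*C = -3 + C**2*C = -3 + C**3)
60*(-84) + N(d(-2)*(-5)) = 60*(-84) + (-3 + (-2*(-5))**3) = -5040 + (-3 + 10**3) = -5040 + (-3 + 1000) = -5040 + 997 = -4043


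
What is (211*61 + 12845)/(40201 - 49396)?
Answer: -8572/3065 ≈ -2.7967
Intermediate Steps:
(211*61 + 12845)/(40201 - 49396) = (12871 + 12845)/(-9195) = 25716*(-1/9195) = -8572/3065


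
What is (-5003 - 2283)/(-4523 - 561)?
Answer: 3643/2542 ≈ 1.4331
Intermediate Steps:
(-5003 - 2283)/(-4523 - 561) = -7286/(-5084) = -7286*(-1/5084) = 3643/2542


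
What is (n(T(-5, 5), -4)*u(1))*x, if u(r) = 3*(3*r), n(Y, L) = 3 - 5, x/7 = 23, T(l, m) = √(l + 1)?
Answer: -2898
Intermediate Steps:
T(l, m) = √(1 + l)
x = 161 (x = 7*23 = 161)
n(Y, L) = -2
u(r) = 9*r
(n(T(-5, 5), -4)*u(1))*x = -18*161 = -2898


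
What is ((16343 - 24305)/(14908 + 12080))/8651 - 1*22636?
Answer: -880816515255/38912198 ≈ -22636.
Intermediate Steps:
((16343 - 24305)/(14908 + 12080))/8651 - 1*22636 = -7962/26988*(1/8651) - 22636 = -7962*1/26988*(1/8651) - 22636 = -1327/4498*1/8651 - 22636 = -1327/38912198 - 22636 = -880816515255/38912198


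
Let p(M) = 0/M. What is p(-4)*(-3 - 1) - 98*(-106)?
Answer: 10388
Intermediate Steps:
p(M) = 0
p(-4)*(-3 - 1) - 98*(-106) = 0*(-3 - 1) - 98*(-106) = 0*(-4) + 10388 = 0 + 10388 = 10388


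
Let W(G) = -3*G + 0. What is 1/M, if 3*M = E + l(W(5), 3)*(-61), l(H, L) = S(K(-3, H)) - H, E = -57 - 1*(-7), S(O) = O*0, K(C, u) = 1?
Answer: -3/965 ≈ -0.0031088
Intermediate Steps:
S(O) = 0
E = -50 (E = -57 + 7 = -50)
W(G) = -3*G
l(H, L) = -H (l(H, L) = 0 - H = -H)
M = -965/3 (M = (-50 - (-3)*5*(-61))/3 = (-50 - 1*(-15)*(-61))/3 = (-50 + 15*(-61))/3 = (-50 - 915)/3 = (1/3)*(-965) = -965/3 ≈ -321.67)
1/M = 1/(-965/3) = -3/965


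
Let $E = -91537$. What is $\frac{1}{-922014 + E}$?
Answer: $- \frac{1}{1013551} \approx -9.8663 \cdot 10^{-7}$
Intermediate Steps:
$\frac{1}{-922014 + E} = \frac{1}{-922014 - 91537} = \frac{1}{-1013551} = - \frac{1}{1013551}$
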